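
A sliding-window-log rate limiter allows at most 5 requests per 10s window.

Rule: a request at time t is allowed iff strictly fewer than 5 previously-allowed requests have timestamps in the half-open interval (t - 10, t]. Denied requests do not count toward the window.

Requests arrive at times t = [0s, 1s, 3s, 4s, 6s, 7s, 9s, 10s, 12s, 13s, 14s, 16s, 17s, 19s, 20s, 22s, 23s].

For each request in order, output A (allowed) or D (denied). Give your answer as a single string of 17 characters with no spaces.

Tracking allowed requests in the window:
  req#1 t=0s: ALLOW
  req#2 t=1s: ALLOW
  req#3 t=3s: ALLOW
  req#4 t=4s: ALLOW
  req#5 t=6s: ALLOW
  req#6 t=7s: DENY
  req#7 t=9s: DENY
  req#8 t=10s: ALLOW
  req#9 t=12s: ALLOW
  req#10 t=13s: ALLOW
  req#11 t=14s: ALLOW
  req#12 t=16s: ALLOW
  req#13 t=17s: DENY
  req#14 t=19s: DENY
  req#15 t=20s: ALLOW
  req#16 t=22s: ALLOW
  req#17 t=23s: ALLOW

Answer: AAAAADDAAAAADDAAA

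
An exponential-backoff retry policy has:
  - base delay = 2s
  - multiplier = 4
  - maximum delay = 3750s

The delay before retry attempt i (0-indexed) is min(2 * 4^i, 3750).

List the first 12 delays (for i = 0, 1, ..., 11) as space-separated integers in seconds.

Answer: 2 8 32 128 512 2048 3750 3750 3750 3750 3750 3750

Derivation:
Computing each delay:
  i=0: min(2*4^0, 3750) = 2
  i=1: min(2*4^1, 3750) = 8
  i=2: min(2*4^2, 3750) = 32
  i=3: min(2*4^3, 3750) = 128
  i=4: min(2*4^4, 3750) = 512
  i=5: min(2*4^5, 3750) = 2048
  i=6: min(2*4^6, 3750) = 3750
  i=7: min(2*4^7, 3750) = 3750
  i=8: min(2*4^8, 3750) = 3750
  i=9: min(2*4^9, 3750) = 3750
  i=10: min(2*4^10, 3750) = 3750
  i=11: min(2*4^11, 3750) = 3750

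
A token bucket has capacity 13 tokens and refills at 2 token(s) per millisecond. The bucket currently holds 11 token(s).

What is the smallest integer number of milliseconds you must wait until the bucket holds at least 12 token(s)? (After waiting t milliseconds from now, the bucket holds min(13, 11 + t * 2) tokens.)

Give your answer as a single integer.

Need 11 + t * 2 >= 12, so t >= 1/2.
Smallest integer t = ceil(1/2) = 1.

Answer: 1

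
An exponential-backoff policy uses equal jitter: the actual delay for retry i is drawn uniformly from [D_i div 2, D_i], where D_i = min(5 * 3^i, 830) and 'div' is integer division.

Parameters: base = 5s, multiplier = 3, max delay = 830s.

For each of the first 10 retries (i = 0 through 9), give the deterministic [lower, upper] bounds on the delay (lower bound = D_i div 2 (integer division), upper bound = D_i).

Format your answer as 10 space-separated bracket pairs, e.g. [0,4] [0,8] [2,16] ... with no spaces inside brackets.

Computing bounds per retry:
  i=0: D_i=min(5*3^0,830)=5, bounds=[2,5]
  i=1: D_i=min(5*3^1,830)=15, bounds=[7,15]
  i=2: D_i=min(5*3^2,830)=45, bounds=[22,45]
  i=3: D_i=min(5*3^3,830)=135, bounds=[67,135]
  i=4: D_i=min(5*3^4,830)=405, bounds=[202,405]
  i=5: D_i=min(5*3^5,830)=830, bounds=[415,830]
  i=6: D_i=min(5*3^6,830)=830, bounds=[415,830]
  i=7: D_i=min(5*3^7,830)=830, bounds=[415,830]
  i=8: D_i=min(5*3^8,830)=830, bounds=[415,830]
  i=9: D_i=min(5*3^9,830)=830, bounds=[415,830]

Answer: [2,5] [7,15] [22,45] [67,135] [202,405] [415,830] [415,830] [415,830] [415,830] [415,830]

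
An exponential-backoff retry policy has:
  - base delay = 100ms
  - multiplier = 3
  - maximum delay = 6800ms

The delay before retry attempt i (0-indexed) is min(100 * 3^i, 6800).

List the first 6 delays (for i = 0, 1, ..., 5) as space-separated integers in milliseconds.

Computing each delay:
  i=0: min(100*3^0, 6800) = 100
  i=1: min(100*3^1, 6800) = 300
  i=2: min(100*3^2, 6800) = 900
  i=3: min(100*3^3, 6800) = 2700
  i=4: min(100*3^4, 6800) = 6800
  i=5: min(100*3^5, 6800) = 6800

Answer: 100 300 900 2700 6800 6800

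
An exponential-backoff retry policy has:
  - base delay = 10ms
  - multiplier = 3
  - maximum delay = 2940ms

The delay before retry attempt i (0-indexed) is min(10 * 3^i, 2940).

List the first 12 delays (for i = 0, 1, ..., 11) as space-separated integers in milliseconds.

Answer: 10 30 90 270 810 2430 2940 2940 2940 2940 2940 2940

Derivation:
Computing each delay:
  i=0: min(10*3^0, 2940) = 10
  i=1: min(10*3^1, 2940) = 30
  i=2: min(10*3^2, 2940) = 90
  i=3: min(10*3^3, 2940) = 270
  i=4: min(10*3^4, 2940) = 810
  i=5: min(10*3^5, 2940) = 2430
  i=6: min(10*3^6, 2940) = 2940
  i=7: min(10*3^7, 2940) = 2940
  i=8: min(10*3^8, 2940) = 2940
  i=9: min(10*3^9, 2940) = 2940
  i=10: min(10*3^10, 2940) = 2940
  i=11: min(10*3^11, 2940) = 2940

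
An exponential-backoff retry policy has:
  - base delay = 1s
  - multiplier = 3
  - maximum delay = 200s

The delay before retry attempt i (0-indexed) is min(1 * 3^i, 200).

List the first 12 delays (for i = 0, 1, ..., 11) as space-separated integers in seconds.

Computing each delay:
  i=0: min(1*3^0, 200) = 1
  i=1: min(1*3^1, 200) = 3
  i=2: min(1*3^2, 200) = 9
  i=3: min(1*3^3, 200) = 27
  i=4: min(1*3^4, 200) = 81
  i=5: min(1*3^5, 200) = 200
  i=6: min(1*3^6, 200) = 200
  i=7: min(1*3^7, 200) = 200
  i=8: min(1*3^8, 200) = 200
  i=9: min(1*3^9, 200) = 200
  i=10: min(1*3^10, 200) = 200
  i=11: min(1*3^11, 200) = 200

Answer: 1 3 9 27 81 200 200 200 200 200 200 200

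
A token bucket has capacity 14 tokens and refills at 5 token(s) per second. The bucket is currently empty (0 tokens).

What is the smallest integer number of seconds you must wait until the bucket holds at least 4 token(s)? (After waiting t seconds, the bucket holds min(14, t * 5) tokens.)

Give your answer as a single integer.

Answer: 1

Derivation:
Need t * 5 >= 4, so t >= 4/5.
Smallest integer t = ceil(4/5) = 1.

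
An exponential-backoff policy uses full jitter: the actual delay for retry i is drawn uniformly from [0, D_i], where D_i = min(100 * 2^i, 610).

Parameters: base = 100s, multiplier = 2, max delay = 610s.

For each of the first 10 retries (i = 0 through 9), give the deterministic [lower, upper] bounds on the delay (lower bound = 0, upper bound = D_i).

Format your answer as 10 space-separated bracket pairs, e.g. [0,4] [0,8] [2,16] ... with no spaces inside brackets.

Computing bounds per retry:
  i=0: D_i=min(100*2^0,610)=100, bounds=[0,100]
  i=1: D_i=min(100*2^1,610)=200, bounds=[0,200]
  i=2: D_i=min(100*2^2,610)=400, bounds=[0,400]
  i=3: D_i=min(100*2^3,610)=610, bounds=[0,610]
  i=4: D_i=min(100*2^4,610)=610, bounds=[0,610]
  i=5: D_i=min(100*2^5,610)=610, bounds=[0,610]
  i=6: D_i=min(100*2^6,610)=610, bounds=[0,610]
  i=7: D_i=min(100*2^7,610)=610, bounds=[0,610]
  i=8: D_i=min(100*2^8,610)=610, bounds=[0,610]
  i=9: D_i=min(100*2^9,610)=610, bounds=[0,610]

Answer: [0,100] [0,200] [0,400] [0,610] [0,610] [0,610] [0,610] [0,610] [0,610] [0,610]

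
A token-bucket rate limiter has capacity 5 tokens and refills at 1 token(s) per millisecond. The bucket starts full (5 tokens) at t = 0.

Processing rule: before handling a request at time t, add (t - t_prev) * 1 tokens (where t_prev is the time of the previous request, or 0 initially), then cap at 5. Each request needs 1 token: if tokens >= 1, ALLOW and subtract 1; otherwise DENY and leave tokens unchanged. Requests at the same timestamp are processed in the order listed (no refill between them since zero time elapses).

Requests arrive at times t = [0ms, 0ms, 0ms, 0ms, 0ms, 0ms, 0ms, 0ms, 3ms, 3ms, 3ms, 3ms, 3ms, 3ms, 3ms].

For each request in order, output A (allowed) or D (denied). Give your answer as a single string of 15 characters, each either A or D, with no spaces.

Simulating step by step:
  req#1 t=0ms: ALLOW
  req#2 t=0ms: ALLOW
  req#3 t=0ms: ALLOW
  req#4 t=0ms: ALLOW
  req#5 t=0ms: ALLOW
  req#6 t=0ms: DENY
  req#7 t=0ms: DENY
  req#8 t=0ms: DENY
  req#9 t=3ms: ALLOW
  req#10 t=3ms: ALLOW
  req#11 t=3ms: ALLOW
  req#12 t=3ms: DENY
  req#13 t=3ms: DENY
  req#14 t=3ms: DENY
  req#15 t=3ms: DENY

Answer: AAAAADDDAAADDDD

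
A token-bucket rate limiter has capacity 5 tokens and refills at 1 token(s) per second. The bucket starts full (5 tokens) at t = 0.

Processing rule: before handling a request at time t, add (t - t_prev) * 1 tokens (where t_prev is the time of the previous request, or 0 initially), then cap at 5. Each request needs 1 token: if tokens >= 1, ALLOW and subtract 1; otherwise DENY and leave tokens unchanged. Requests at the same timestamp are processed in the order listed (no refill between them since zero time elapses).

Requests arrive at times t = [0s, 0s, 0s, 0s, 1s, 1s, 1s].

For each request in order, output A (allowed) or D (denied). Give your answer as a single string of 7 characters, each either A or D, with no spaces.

Answer: AAAAAAD

Derivation:
Simulating step by step:
  req#1 t=0s: ALLOW
  req#2 t=0s: ALLOW
  req#3 t=0s: ALLOW
  req#4 t=0s: ALLOW
  req#5 t=1s: ALLOW
  req#6 t=1s: ALLOW
  req#7 t=1s: DENY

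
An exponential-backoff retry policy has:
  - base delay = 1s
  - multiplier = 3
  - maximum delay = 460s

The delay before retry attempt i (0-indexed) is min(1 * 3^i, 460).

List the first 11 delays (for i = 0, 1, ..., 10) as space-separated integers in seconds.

Computing each delay:
  i=0: min(1*3^0, 460) = 1
  i=1: min(1*3^1, 460) = 3
  i=2: min(1*3^2, 460) = 9
  i=3: min(1*3^3, 460) = 27
  i=4: min(1*3^4, 460) = 81
  i=5: min(1*3^5, 460) = 243
  i=6: min(1*3^6, 460) = 460
  i=7: min(1*3^7, 460) = 460
  i=8: min(1*3^8, 460) = 460
  i=9: min(1*3^9, 460) = 460
  i=10: min(1*3^10, 460) = 460

Answer: 1 3 9 27 81 243 460 460 460 460 460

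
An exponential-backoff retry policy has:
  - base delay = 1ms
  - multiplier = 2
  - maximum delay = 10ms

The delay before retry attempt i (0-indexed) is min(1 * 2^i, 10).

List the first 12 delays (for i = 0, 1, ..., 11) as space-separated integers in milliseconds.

Computing each delay:
  i=0: min(1*2^0, 10) = 1
  i=1: min(1*2^1, 10) = 2
  i=2: min(1*2^2, 10) = 4
  i=3: min(1*2^3, 10) = 8
  i=4: min(1*2^4, 10) = 10
  i=5: min(1*2^5, 10) = 10
  i=6: min(1*2^6, 10) = 10
  i=7: min(1*2^7, 10) = 10
  i=8: min(1*2^8, 10) = 10
  i=9: min(1*2^9, 10) = 10
  i=10: min(1*2^10, 10) = 10
  i=11: min(1*2^11, 10) = 10

Answer: 1 2 4 8 10 10 10 10 10 10 10 10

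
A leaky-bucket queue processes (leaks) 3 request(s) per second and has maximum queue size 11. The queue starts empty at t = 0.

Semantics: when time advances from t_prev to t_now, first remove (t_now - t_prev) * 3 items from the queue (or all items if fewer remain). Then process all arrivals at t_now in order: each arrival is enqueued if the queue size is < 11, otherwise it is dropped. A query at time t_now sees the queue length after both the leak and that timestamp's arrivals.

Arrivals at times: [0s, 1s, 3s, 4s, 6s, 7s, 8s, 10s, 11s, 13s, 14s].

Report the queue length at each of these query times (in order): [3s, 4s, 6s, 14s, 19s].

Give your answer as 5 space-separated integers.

Queue lengths at query times:
  query t=3s: backlog = 1
  query t=4s: backlog = 1
  query t=6s: backlog = 1
  query t=14s: backlog = 1
  query t=19s: backlog = 0

Answer: 1 1 1 1 0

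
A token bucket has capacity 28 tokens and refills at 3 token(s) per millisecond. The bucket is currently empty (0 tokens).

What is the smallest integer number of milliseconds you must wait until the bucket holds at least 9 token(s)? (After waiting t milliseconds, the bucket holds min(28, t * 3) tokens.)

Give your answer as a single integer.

Answer: 3

Derivation:
Need t * 3 >= 9, so t >= 9/3.
Smallest integer t = ceil(9/3) = 3.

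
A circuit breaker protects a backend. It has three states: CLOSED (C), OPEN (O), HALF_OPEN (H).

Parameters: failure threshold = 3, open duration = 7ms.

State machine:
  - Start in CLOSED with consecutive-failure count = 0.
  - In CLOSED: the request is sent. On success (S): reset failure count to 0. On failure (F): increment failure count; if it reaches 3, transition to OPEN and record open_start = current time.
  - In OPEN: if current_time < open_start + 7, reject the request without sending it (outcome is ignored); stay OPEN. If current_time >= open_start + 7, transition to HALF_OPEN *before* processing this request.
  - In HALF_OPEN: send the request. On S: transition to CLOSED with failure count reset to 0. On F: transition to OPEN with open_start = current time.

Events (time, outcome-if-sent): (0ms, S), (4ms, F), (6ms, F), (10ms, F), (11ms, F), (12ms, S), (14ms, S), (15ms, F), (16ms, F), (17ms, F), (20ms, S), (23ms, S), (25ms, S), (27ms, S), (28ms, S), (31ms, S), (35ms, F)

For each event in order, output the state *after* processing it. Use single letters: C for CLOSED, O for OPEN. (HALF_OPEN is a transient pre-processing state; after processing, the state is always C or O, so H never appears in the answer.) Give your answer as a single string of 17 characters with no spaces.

Answer: CCCOOOOOOOOOCCCCC

Derivation:
State after each event:
  event#1 t=0ms outcome=S: state=CLOSED
  event#2 t=4ms outcome=F: state=CLOSED
  event#3 t=6ms outcome=F: state=CLOSED
  event#4 t=10ms outcome=F: state=OPEN
  event#5 t=11ms outcome=F: state=OPEN
  event#6 t=12ms outcome=S: state=OPEN
  event#7 t=14ms outcome=S: state=OPEN
  event#8 t=15ms outcome=F: state=OPEN
  event#9 t=16ms outcome=F: state=OPEN
  event#10 t=17ms outcome=F: state=OPEN
  event#11 t=20ms outcome=S: state=OPEN
  event#12 t=23ms outcome=S: state=OPEN
  event#13 t=25ms outcome=S: state=CLOSED
  event#14 t=27ms outcome=S: state=CLOSED
  event#15 t=28ms outcome=S: state=CLOSED
  event#16 t=31ms outcome=S: state=CLOSED
  event#17 t=35ms outcome=F: state=CLOSED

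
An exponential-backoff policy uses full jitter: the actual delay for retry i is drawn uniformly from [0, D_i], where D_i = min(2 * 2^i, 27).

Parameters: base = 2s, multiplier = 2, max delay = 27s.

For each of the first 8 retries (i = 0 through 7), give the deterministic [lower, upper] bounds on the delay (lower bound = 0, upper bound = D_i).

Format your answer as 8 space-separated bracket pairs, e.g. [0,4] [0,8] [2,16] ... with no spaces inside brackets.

Computing bounds per retry:
  i=0: D_i=min(2*2^0,27)=2, bounds=[0,2]
  i=1: D_i=min(2*2^1,27)=4, bounds=[0,4]
  i=2: D_i=min(2*2^2,27)=8, bounds=[0,8]
  i=3: D_i=min(2*2^3,27)=16, bounds=[0,16]
  i=4: D_i=min(2*2^4,27)=27, bounds=[0,27]
  i=5: D_i=min(2*2^5,27)=27, bounds=[0,27]
  i=6: D_i=min(2*2^6,27)=27, bounds=[0,27]
  i=7: D_i=min(2*2^7,27)=27, bounds=[0,27]

Answer: [0,2] [0,4] [0,8] [0,16] [0,27] [0,27] [0,27] [0,27]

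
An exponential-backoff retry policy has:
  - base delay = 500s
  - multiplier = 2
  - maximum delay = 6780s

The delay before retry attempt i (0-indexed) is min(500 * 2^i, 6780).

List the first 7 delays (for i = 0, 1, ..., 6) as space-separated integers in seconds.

Computing each delay:
  i=0: min(500*2^0, 6780) = 500
  i=1: min(500*2^1, 6780) = 1000
  i=2: min(500*2^2, 6780) = 2000
  i=3: min(500*2^3, 6780) = 4000
  i=4: min(500*2^4, 6780) = 6780
  i=5: min(500*2^5, 6780) = 6780
  i=6: min(500*2^6, 6780) = 6780

Answer: 500 1000 2000 4000 6780 6780 6780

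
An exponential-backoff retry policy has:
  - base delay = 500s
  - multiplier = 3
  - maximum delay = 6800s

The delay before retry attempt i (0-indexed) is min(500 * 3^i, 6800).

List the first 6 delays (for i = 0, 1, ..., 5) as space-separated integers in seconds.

Computing each delay:
  i=0: min(500*3^0, 6800) = 500
  i=1: min(500*3^1, 6800) = 1500
  i=2: min(500*3^2, 6800) = 4500
  i=3: min(500*3^3, 6800) = 6800
  i=4: min(500*3^4, 6800) = 6800
  i=5: min(500*3^5, 6800) = 6800

Answer: 500 1500 4500 6800 6800 6800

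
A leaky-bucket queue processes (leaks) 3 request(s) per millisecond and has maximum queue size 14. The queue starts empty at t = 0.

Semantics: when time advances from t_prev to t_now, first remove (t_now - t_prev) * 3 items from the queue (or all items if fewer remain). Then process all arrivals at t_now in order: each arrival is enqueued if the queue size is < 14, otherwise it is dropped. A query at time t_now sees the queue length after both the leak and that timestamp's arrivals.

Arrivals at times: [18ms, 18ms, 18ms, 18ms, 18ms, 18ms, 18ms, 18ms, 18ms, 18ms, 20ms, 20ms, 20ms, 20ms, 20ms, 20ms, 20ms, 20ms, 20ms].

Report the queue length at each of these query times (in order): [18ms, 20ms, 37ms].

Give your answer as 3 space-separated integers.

Answer: 10 13 0

Derivation:
Queue lengths at query times:
  query t=18ms: backlog = 10
  query t=20ms: backlog = 13
  query t=37ms: backlog = 0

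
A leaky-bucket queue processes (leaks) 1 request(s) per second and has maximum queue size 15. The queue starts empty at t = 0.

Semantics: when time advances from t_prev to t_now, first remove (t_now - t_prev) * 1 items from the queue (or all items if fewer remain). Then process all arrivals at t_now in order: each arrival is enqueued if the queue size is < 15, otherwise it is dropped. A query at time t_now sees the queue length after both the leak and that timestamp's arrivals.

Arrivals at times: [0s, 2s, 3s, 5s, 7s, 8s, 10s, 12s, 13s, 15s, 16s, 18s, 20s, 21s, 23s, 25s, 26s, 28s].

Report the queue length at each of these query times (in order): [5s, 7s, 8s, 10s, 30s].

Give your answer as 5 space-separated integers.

Queue lengths at query times:
  query t=5s: backlog = 1
  query t=7s: backlog = 1
  query t=8s: backlog = 1
  query t=10s: backlog = 1
  query t=30s: backlog = 0

Answer: 1 1 1 1 0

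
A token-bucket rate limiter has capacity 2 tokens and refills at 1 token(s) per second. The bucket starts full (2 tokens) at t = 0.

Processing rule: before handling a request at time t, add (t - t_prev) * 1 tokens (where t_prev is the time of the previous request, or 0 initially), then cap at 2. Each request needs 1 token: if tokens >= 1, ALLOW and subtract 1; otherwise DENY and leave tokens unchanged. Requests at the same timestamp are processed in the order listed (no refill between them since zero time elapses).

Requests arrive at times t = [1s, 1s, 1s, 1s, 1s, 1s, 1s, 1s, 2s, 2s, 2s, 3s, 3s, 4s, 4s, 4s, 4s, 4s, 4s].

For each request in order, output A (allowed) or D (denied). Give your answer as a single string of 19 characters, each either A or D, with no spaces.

Answer: AADDDDDDADDADADDDDD

Derivation:
Simulating step by step:
  req#1 t=1s: ALLOW
  req#2 t=1s: ALLOW
  req#3 t=1s: DENY
  req#4 t=1s: DENY
  req#5 t=1s: DENY
  req#6 t=1s: DENY
  req#7 t=1s: DENY
  req#8 t=1s: DENY
  req#9 t=2s: ALLOW
  req#10 t=2s: DENY
  req#11 t=2s: DENY
  req#12 t=3s: ALLOW
  req#13 t=3s: DENY
  req#14 t=4s: ALLOW
  req#15 t=4s: DENY
  req#16 t=4s: DENY
  req#17 t=4s: DENY
  req#18 t=4s: DENY
  req#19 t=4s: DENY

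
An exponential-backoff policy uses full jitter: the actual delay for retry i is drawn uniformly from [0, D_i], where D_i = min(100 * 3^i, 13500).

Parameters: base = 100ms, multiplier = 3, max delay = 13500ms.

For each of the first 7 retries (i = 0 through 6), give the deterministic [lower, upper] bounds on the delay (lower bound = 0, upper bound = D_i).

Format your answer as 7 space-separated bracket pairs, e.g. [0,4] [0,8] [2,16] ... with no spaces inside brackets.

Answer: [0,100] [0,300] [0,900] [0,2700] [0,8100] [0,13500] [0,13500]

Derivation:
Computing bounds per retry:
  i=0: D_i=min(100*3^0,13500)=100, bounds=[0,100]
  i=1: D_i=min(100*3^1,13500)=300, bounds=[0,300]
  i=2: D_i=min(100*3^2,13500)=900, bounds=[0,900]
  i=3: D_i=min(100*3^3,13500)=2700, bounds=[0,2700]
  i=4: D_i=min(100*3^4,13500)=8100, bounds=[0,8100]
  i=5: D_i=min(100*3^5,13500)=13500, bounds=[0,13500]
  i=6: D_i=min(100*3^6,13500)=13500, bounds=[0,13500]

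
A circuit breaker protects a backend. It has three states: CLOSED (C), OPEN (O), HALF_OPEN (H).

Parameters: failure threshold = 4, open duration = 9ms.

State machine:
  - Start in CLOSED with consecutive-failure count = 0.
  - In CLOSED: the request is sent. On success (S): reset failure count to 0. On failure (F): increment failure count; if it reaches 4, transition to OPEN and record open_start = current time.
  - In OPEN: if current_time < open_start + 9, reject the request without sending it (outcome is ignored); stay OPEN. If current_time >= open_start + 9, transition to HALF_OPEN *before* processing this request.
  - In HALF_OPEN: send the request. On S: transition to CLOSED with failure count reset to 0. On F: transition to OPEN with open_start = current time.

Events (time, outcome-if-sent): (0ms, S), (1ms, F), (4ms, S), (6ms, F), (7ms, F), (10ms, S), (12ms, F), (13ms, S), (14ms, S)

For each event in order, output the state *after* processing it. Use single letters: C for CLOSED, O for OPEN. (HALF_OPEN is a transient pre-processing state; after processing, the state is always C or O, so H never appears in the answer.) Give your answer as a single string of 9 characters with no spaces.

State after each event:
  event#1 t=0ms outcome=S: state=CLOSED
  event#2 t=1ms outcome=F: state=CLOSED
  event#3 t=4ms outcome=S: state=CLOSED
  event#4 t=6ms outcome=F: state=CLOSED
  event#5 t=7ms outcome=F: state=CLOSED
  event#6 t=10ms outcome=S: state=CLOSED
  event#7 t=12ms outcome=F: state=CLOSED
  event#8 t=13ms outcome=S: state=CLOSED
  event#9 t=14ms outcome=S: state=CLOSED

Answer: CCCCCCCCC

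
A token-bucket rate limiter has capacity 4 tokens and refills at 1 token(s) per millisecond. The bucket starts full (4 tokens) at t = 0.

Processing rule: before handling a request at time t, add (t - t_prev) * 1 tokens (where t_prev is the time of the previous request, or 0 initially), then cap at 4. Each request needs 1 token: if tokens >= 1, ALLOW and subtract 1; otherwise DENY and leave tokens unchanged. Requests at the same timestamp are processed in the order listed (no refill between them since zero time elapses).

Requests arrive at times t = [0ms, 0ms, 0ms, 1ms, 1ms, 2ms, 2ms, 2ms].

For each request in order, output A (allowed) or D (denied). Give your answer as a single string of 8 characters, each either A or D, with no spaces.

Answer: AAAAAADD

Derivation:
Simulating step by step:
  req#1 t=0ms: ALLOW
  req#2 t=0ms: ALLOW
  req#3 t=0ms: ALLOW
  req#4 t=1ms: ALLOW
  req#5 t=1ms: ALLOW
  req#6 t=2ms: ALLOW
  req#7 t=2ms: DENY
  req#8 t=2ms: DENY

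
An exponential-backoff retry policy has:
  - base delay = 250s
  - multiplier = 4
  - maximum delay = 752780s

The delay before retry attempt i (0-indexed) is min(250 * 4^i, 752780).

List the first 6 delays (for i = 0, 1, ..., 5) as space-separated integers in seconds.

Computing each delay:
  i=0: min(250*4^0, 752780) = 250
  i=1: min(250*4^1, 752780) = 1000
  i=2: min(250*4^2, 752780) = 4000
  i=3: min(250*4^3, 752780) = 16000
  i=4: min(250*4^4, 752780) = 64000
  i=5: min(250*4^5, 752780) = 256000

Answer: 250 1000 4000 16000 64000 256000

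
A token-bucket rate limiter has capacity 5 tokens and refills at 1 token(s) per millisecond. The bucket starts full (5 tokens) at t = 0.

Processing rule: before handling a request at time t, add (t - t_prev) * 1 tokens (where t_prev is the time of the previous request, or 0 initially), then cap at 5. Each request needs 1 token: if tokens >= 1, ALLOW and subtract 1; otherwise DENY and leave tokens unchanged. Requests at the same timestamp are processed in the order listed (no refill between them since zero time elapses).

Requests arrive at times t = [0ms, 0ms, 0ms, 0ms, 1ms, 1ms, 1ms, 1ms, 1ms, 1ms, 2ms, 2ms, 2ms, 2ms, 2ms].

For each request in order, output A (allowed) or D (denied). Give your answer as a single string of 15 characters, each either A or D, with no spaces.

Simulating step by step:
  req#1 t=0ms: ALLOW
  req#2 t=0ms: ALLOW
  req#3 t=0ms: ALLOW
  req#4 t=0ms: ALLOW
  req#5 t=1ms: ALLOW
  req#6 t=1ms: ALLOW
  req#7 t=1ms: DENY
  req#8 t=1ms: DENY
  req#9 t=1ms: DENY
  req#10 t=1ms: DENY
  req#11 t=2ms: ALLOW
  req#12 t=2ms: DENY
  req#13 t=2ms: DENY
  req#14 t=2ms: DENY
  req#15 t=2ms: DENY

Answer: AAAAAADDDDADDDD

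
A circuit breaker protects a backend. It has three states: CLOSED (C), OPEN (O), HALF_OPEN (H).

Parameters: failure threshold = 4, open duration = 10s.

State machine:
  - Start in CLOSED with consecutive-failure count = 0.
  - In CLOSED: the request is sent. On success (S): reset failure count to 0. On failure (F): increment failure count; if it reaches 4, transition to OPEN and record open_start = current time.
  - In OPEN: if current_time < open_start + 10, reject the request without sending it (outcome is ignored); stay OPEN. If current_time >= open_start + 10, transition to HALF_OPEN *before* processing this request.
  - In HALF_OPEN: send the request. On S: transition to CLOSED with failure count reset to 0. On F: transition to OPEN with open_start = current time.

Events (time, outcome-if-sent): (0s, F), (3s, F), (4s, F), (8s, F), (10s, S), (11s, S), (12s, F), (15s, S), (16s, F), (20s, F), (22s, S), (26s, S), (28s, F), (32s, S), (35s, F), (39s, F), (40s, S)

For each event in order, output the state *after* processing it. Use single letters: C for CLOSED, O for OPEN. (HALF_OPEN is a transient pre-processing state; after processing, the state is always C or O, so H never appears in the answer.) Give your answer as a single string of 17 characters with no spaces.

State after each event:
  event#1 t=0s outcome=F: state=CLOSED
  event#2 t=3s outcome=F: state=CLOSED
  event#3 t=4s outcome=F: state=CLOSED
  event#4 t=8s outcome=F: state=OPEN
  event#5 t=10s outcome=S: state=OPEN
  event#6 t=11s outcome=S: state=OPEN
  event#7 t=12s outcome=F: state=OPEN
  event#8 t=15s outcome=S: state=OPEN
  event#9 t=16s outcome=F: state=OPEN
  event#10 t=20s outcome=F: state=OPEN
  event#11 t=22s outcome=S: state=OPEN
  event#12 t=26s outcome=S: state=OPEN
  event#13 t=28s outcome=F: state=OPEN
  event#14 t=32s outcome=S: state=CLOSED
  event#15 t=35s outcome=F: state=CLOSED
  event#16 t=39s outcome=F: state=CLOSED
  event#17 t=40s outcome=S: state=CLOSED

Answer: CCCOOOOOOOOOOCCCC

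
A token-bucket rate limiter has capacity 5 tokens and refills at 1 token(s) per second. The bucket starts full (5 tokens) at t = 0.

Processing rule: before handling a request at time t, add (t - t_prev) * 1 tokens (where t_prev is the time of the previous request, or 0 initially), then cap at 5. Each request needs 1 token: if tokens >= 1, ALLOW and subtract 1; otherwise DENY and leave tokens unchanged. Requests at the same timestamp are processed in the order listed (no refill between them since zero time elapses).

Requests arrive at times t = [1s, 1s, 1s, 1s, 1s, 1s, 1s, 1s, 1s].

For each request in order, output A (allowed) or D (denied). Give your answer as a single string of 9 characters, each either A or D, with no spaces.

Simulating step by step:
  req#1 t=1s: ALLOW
  req#2 t=1s: ALLOW
  req#3 t=1s: ALLOW
  req#4 t=1s: ALLOW
  req#5 t=1s: ALLOW
  req#6 t=1s: DENY
  req#7 t=1s: DENY
  req#8 t=1s: DENY
  req#9 t=1s: DENY

Answer: AAAAADDDD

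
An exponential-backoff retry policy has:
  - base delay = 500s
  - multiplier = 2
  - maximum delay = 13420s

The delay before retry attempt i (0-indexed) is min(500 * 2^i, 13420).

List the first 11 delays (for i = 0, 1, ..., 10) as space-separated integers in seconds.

Computing each delay:
  i=0: min(500*2^0, 13420) = 500
  i=1: min(500*2^1, 13420) = 1000
  i=2: min(500*2^2, 13420) = 2000
  i=3: min(500*2^3, 13420) = 4000
  i=4: min(500*2^4, 13420) = 8000
  i=5: min(500*2^5, 13420) = 13420
  i=6: min(500*2^6, 13420) = 13420
  i=7: min(500*2^7, 13420) = 13420
  i=8: min(500*2^8, 13420) = 13420
  i=9: min(500*2^9, 13420) = 13420
  i=10: min(500*2^10, 13420) = 13420

Answer: 500 1000 2000 4000 8000 13420 13420 13420 13420 13420 13420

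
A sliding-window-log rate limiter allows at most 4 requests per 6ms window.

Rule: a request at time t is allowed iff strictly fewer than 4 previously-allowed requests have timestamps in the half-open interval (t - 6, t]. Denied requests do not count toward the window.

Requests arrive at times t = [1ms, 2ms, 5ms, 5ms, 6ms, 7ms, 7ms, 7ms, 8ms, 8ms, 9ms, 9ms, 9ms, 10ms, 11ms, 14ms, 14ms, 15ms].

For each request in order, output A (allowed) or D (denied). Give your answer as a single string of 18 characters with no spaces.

Answer: AAAADADDADDDDDAAAA

Derivation:
Tracking allowed requests in the window:
  req#1 t=1ms: ALLOW
  req#2 t=2ms: ALLOW
  req#3 t=5ms: ALLOW
  req#4 t=5ms: ALLOW
  req#5 t=6ms: DENY
  req#6 t=7ms: ALLOW
  req#7 t=7ms: DENY
  req#8 t=7ms: DENY
  req#9 t=8ms: ALLOW
  req#10 t=8ms: DENY
  req#11 t=9ms: DENY
  req#12 t=9ms: DENY
  req#13 t=9ms: DENY
  req#14 t=10ms: DENY
  req#15 t=11ms: ALLOW
  req#16 t=14ms: ALLOW
  req#17 t=14ms: ALLOW
  req#18 t=15ms: ALLOW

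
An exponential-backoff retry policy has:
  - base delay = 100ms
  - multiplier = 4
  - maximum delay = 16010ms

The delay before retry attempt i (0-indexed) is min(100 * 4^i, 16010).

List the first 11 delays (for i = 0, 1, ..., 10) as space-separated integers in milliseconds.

Answer: 100 400 1600 6400 16010 16010 16010 16010 16010 16010 16010

Derivation:
Computing each delay:
  i=0: min(100*4^0, 16010) = 100
  i=1: min(100*4^1, 16010) = 400
  i=2: min(100*4^2, 16010) = 1600
  i=3: min(100*4^3, 16010) = 6400
  i=4: min(100*4^4, 16010) = 16010
  i=5: min(100*4^5, 16010) = 16010
  i=6: min(100*4^6, 16010) = 16010
  i=7: min(100*4^7, 16010) = 16010
  i=8: min(100*4^8, 16010) = 16010
  i=9: min(100*4^9, 16010) = 16010
  i=10: min(100*4^10, 16010) = 16010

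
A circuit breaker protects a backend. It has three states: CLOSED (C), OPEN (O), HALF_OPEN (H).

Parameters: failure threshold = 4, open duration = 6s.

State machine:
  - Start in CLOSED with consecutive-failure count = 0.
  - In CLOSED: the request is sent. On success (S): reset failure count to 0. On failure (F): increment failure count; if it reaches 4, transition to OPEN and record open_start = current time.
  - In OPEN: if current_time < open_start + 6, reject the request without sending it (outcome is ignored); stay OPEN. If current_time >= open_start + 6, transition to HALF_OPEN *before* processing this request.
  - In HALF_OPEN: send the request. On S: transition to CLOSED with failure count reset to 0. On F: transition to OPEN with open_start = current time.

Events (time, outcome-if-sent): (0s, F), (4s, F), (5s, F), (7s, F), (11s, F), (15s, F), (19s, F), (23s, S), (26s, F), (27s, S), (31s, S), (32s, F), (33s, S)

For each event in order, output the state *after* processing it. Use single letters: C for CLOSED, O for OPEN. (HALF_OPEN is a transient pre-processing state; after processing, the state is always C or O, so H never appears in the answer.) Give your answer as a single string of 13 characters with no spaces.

Answer: CCCOOOOCCCCCC

Derivation:
State after each event:
  event#1 t=0s outcome=F: state=CLOSED
  event#2 t=4s outcome=F: state=CLOSED
  event#3 t=5s outcome=F: state=CLOSED
  event#4 t=7s outcome=F: state=OPEN
  event#5 t=11s outcome=F: state=OPEN
  event#6 t=15s outcome=F: state=OPEN
  event#7 t=19s outcome=F: state=OPEN
  event#8 t=23s outcome=S: state=CLOSED
  event#9 t=26s outcome=F: state=CLOSED
  event#10 t=27s outcome=S: state=CLOSED
  event#11 t=31s outcome=S: state=CLOSED
  event#12 t=32s outcome=F: state=CLOSED
  event#13 t=33s outcome=S: state=CLOSED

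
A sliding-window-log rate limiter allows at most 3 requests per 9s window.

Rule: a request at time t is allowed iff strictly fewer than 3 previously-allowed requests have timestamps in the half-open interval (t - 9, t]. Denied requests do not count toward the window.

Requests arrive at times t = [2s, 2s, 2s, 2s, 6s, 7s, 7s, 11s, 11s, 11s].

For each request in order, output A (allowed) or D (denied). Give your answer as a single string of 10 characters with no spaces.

Answer: AAADDDDAAA

Derivation:
Tracking allowed requests in the window:
  req#1 t=2s: ALLOW
  req#2 t=2s: ALLOW
  req#3 t=2s: ALLOW
  req#4 t=2s: DENY
  req#5 t=6s: DENY
  req#6 t=7s: DENY
  req#7 t=7s: DENY
  req#8 t=11s: ALLOW
  req#9 t=11s: ALLOW
  req#10 t=11s: ALLOW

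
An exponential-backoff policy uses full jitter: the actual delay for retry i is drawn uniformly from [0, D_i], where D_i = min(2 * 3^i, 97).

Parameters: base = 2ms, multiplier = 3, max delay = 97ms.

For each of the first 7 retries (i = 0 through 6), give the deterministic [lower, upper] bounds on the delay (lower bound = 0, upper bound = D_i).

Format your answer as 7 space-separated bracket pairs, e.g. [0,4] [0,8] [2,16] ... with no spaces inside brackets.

Answer: [0,2] [0,6] [0,18] [0,54] [0,97] [0,97] [0,97]

Derivation:
Computing bounds per retry:
  i=0: D_i=min(2*3^0,97)=2, bounds=[0,2]
  i=1: D_i=min(2*3^1,97)=6, bounds=[0,6]
  i=2: D_i=min(2*3^2,97)=18, bounds=[0,18]
  i=3: D_i=min(2*3^3,97)=54, bounds=[0,54]
  i=4: D_i=min(2*3^4,97)=97, bounds=[0,97]
  i=5: D_i=min(2*3^5,97)=97, bounds=[0,97]
  i=6: D_i=min(2*3^6,97)=97, bounds=[0,97]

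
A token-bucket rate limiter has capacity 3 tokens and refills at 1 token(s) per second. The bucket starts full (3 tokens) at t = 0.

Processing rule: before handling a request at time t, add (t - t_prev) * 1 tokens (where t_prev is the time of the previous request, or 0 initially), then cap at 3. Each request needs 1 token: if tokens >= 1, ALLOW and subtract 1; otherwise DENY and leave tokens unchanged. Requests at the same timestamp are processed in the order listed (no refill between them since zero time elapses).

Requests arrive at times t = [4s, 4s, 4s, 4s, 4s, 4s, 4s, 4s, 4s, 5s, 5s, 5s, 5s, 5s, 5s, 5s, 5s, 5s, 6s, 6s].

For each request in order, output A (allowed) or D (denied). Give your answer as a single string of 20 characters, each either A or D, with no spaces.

Simulating step by step:
  req#1 t=4s: ALLOW
  req#2 t=4s: ALLOW
  req#3 t=4s: ALLOW
  req#4 t=4s: DENY
  req#5 t=4s: DENY
  req#6 t=4s: DENY
  req#7 t=4s: DENY
  req#8 t=4s: DENY
  req#9 t=4s: DENY
  req#10 t=5s: ALLOW
  req#11 t=5s: DENY
  req#12 t=5s: DENY
  req#13 t=5s: DENY
  req#14 t=5s: DENY
  req#15 t=5s: DENY
  req#16 t=5s: DENY
  req#17 t=5s: DENY
  req#18 t=5s: DENY
  req#19 t=6s: ALLOW
  req#20 t=6s: DENY

Answer: AAADDDDDDADDDDDDDDAD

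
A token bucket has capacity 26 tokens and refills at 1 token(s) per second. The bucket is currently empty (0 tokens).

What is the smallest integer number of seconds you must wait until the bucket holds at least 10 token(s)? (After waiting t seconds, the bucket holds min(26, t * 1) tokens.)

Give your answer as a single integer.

Need t * 1 >= 10, so t >= 10/1.
Smallest integer t = ceil(10/1) = 10.

Answer: 10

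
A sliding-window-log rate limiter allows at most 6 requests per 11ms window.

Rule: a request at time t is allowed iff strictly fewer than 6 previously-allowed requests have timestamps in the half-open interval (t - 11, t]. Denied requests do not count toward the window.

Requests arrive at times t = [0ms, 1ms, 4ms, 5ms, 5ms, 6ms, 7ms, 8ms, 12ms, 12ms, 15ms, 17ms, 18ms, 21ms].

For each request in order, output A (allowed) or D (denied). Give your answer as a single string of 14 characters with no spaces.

Tracking allowed requests in the window:
  req#1 t=0ms: ALLOW
  req#2 t=1ms: ALLOW
  req#3 t=4ms: ALLOW
  req#4 t=5ms: ALLOW
  req#5 t=5ms: ALLOW
  req#6 t=6ms: ALLOW
  req#7 t=7ms: DENY
  req#8 t=8ms: DENY
  req#9 t=12ms: ALLOW
  req#10 t=12ms: ALLOW
  req#11 t=15ms: ALLOW
  req#12 t=17ms: ALLOW
  req#13 t=18ms: ALLOW
  req#14 t=21ms: ALLOW

Answer: AAAAAADDAAAAAA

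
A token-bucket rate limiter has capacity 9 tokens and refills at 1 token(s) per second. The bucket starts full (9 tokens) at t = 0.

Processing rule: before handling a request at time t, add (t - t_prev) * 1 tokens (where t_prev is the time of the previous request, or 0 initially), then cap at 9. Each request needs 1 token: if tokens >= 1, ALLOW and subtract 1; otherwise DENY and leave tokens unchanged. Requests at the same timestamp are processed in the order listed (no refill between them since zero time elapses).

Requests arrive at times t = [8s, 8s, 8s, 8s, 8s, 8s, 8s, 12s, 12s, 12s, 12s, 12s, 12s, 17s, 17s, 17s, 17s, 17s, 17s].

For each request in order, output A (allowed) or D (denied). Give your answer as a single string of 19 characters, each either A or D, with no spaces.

Simulating step by step:
  req#1 t=8s: ALLOW
  req#2 t=8s: ALLOW
  req#3 t=8s: ALLOW
  req#4 t=8s: ALLOW
  req#5 t=8s: ALLOW
  req#6 t=8s: ALLOW
  req#7 t=8s: ALLOW
  req#8 t=12s: ALLOW
  req#9 t=12s: ALLOW
  req#10 t=12s: ALLOW
  req#11 t=12s: ALLOW
  req#12 t=12s: ALLOW
  req#13 t=12s: ALLOW
  req#14 t=17s: ALLOW
  req#15 t=17s: ALLOW
  req#16 t=17s: ALLOW
  req#17 t=17s: ALLOW
  req#18 t=17s: ALLOW
  req#19 t=17s: DENY

Answer: AAAAAAAAAAAAAAAAAAD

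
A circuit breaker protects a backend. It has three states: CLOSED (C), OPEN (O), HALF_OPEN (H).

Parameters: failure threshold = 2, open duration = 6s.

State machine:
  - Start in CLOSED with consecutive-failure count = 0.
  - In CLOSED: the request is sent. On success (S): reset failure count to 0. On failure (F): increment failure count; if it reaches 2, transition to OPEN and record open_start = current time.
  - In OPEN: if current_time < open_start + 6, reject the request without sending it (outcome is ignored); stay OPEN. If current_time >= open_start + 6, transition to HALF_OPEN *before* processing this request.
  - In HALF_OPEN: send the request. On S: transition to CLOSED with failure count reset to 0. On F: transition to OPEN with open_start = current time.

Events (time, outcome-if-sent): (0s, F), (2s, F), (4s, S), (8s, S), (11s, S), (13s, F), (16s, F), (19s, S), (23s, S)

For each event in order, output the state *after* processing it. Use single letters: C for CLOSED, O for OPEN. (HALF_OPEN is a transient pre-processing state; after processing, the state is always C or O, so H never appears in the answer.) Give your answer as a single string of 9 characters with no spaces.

Answer: COOCCCOOC

Derivation:
State after each event:
  event#1 t=0s outcome=F: state=CLOSED
  event#2 t=2s outcome=F: state=OPEN
  event#3 t=4s outcome=S: state=OPEN
  event#4 t=8s outcome=S: state=CLOSED
  event#5 t=11s outcome=S: state=CLOSED
  event#6 t=13s outcome=F: state=CLOSED
  event#7 t=16s outcome=F: state=OPEN
  event#8 t=19s outcome=S: state=OPEN
  event#9 t=23s outcome=S: state=CLOSED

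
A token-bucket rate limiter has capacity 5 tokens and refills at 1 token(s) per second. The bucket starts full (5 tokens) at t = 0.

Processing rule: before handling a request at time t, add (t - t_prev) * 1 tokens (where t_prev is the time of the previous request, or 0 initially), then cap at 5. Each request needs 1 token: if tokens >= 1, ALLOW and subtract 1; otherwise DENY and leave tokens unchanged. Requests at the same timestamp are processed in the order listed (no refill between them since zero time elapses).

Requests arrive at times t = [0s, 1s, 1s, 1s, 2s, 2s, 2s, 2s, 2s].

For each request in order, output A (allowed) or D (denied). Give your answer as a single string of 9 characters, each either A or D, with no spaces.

Answer: AAAAAAADD

Derivation:
Simulating step by step:
  req#1 t=0s: ALLOW
  req#2 t=1s: ALLOW
  req#3 t=1s: ALLOW
  req#4 t=1s: ALLOW
  req#5 t=2s: ALLOW
  req#6 t=2s: ALLOW
  req#7 t=2s: ALLOW
  req#8 t=2s: DENY
  req#9 t=2s: DENY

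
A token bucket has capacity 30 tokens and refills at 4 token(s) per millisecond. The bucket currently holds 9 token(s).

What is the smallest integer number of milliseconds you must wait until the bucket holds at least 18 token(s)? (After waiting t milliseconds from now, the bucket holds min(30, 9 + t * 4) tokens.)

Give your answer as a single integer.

Answer: 3

Derivation:
Need 9 + t * 4 >= 18, so t >= 9/4.
Smallest integer t = ceil(9/4) = 3.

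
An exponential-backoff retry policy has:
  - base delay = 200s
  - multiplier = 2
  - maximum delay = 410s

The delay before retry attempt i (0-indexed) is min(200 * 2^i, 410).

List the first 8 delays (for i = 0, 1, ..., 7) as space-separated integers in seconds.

Answer: 200 400 410 410 410 410 410 410

Derivation:
Computing each delay:
  i=0: min(200*2^0, 410) = 200
  i=1: min(200*2^1, 410) = 400
  i=2: min(200*2^2, 410) = 410
  i=3: min(200*2^3, 410) = 410
  i=4: min(200*2^4, 410) = 410
  i=5: min(200*2^5, 410) = 410
  i=6: min(200*2^6, 410) = 410
  i=7: min(200*2^7, 410) = 410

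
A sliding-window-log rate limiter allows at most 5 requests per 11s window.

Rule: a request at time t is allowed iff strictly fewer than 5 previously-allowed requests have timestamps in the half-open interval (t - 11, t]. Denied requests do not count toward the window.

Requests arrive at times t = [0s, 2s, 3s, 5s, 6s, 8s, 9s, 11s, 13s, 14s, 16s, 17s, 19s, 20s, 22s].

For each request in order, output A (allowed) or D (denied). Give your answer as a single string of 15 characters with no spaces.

Tracking allowed requests in the window:
  req#1 t=0s: ALLOW
  req#2 t=2s: ALLOW
  req#3 t=3s: ALLOW
  req#4 t=5s: ALLOW
  req#5 t=6s: ALLOW
  req#6 t=8s: DENY
  req#7 t=9s: DENY
  req#8 t=11s: ALLOW
  req#9 t=13s: ALLOW
  req#10 t=14s: ALLOW
  req#11 t=16s: ALLOW
  req#12 t=17s: ALLOW
  req#13 t=19s: DENY
  req#14 t=20s: DENY
  req#15 t=22s: ALLOW

Answer: AAAAADDAAAAADDA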